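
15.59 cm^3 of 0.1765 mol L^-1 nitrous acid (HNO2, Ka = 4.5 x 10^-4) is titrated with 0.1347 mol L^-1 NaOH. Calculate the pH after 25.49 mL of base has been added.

12.22

n(acid) = 0.1765 x 0.01559 = 0.002752 mol; n(NaOH) added = 0.1347 x 0.02549 = 0.003434 mol.
Base is in excess by 0.003434 - 0.002752 = 0.0006819 mol in a total volume of 0.04108 L.
[OH^-] = 0.0006819/0.04108 = 0.01660 M, so pOH = 1.78 and pH = 14.00 - 1.78 = 12.22.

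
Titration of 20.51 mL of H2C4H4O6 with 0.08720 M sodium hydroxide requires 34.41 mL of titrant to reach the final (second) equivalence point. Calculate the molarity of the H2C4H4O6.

0.0731 M

n(NaOH) = 0.08720 x 0.03441 = 0.003001 mol.
At the final (second) equivalence point, 2 mol OH^- react per mol H2C4H4O6, so n(H2C4H4O6) = 0.003001 / 2 = 0.001500 mol.
[H2C4H4O6] = 0.001500 / 0.02051 L = 0.0731 M.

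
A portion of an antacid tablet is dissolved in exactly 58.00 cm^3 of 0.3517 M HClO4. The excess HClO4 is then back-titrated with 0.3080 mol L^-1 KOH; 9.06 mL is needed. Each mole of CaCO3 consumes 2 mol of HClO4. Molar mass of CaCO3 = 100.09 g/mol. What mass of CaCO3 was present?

Total n(HClO4) added = 0.3517 x 0.05800 = 0.02040 mol.
n(KOH) used = 0.3080 x 0.009060 = 0.002790 mol, which equals the excess n(HClO4).
So n(HClO4) consumed by the sample = 0.02040 - 0.002790 = 0.01761 mol.
n(CaCO3) = 0.01761 / 2 = 0.008804 mol.
mass = 0.008804 mol x 100.09 g/mol = 0.881 g.

0.881 g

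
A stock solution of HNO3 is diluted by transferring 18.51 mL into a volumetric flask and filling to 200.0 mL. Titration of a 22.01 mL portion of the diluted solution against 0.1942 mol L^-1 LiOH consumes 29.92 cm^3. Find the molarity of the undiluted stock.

2.85 M

n(LiOH) = 0.1942 x 0.02992 = 0.005810 mol.
n(HNO3) in the aliquot = 0.005810 mol.
[diluted HNO3] = 0.005810 / 0.02201 = 0.2640 M.
Dilution factor = 200.0/18.51 = 10.80, so [stock] = 0.2640 x 10.80 = 2.85 M.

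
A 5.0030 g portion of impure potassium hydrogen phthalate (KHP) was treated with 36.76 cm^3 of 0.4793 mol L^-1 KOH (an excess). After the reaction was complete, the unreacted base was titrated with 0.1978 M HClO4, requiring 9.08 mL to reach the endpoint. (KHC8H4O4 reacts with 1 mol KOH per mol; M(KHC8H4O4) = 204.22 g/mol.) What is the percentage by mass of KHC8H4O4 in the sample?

Total n(KOH) added = 0.4793 x 0.03676 = 0.01762 mol.
n(HClO4) used = 0.1978 x 0.009080 = 0.001796 mol, which equals the excess n(KOH).
So n(KOH) consumed by the sample = 0.01762 - 0.001796 = 0.01582 mol.
n(KHC8H4O4) = 0.01582 / 1 = 0.01582 mol.
mass KHC8H4O4 = 0.01582 x 204.22 = 3.231 g, so %KHC8H4O4 = 3.231/5.0030 x 100 = 64.6%.

64.6%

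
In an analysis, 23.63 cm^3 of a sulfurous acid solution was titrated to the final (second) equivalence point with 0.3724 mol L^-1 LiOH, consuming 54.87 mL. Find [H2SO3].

0.432 M

n(LiOH) = 0.3724 x 0.05487 = 0.02043 mol.
At the final (second) equivalence point, 2 mol OH^- react per mol H2SO3, so n(H2SO3) = 0.02043 / 2 = 0.01022 mol.
[H2SO3] = 0.01022 / 0.02363 L = 0.432 M.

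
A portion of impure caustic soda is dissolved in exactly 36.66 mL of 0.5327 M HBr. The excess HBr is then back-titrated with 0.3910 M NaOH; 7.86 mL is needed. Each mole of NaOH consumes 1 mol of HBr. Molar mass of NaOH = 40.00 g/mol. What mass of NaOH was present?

0.658 g

Total n(HBr) added = 0.5327 x 0.03666 = 0.01953 mol.
n(NaOH) used = 0.3910 x 0.007860 = 0.003073 mol, which equals the excess n(HBr).
So n(HBr) consumed by the sample = 0.01953 - 0.003073 = 0.01646 mol.
n(NaOH) = 0.01646 / 1 = 0.01646 mol.
mass = 0.01646 mol x 40.00 g/mol = 0.658 g.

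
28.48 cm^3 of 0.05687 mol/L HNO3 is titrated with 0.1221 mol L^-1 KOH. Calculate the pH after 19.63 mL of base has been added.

12.21

n(acid) = 0.05687 x 0.02848 = 0.001620 mol; n(KOH) added = 0.1221 x 0.01963 = 0.002397 mol.
Base is in excess by 0.002397 - 0.001620 = 0.0007772 mol in a total volume of 0.04811 L.
[OH^-] = 0.0007772/0.04811 = 0.01615 M, so pOH = 1.79 and pH = 14.00 - 1.79 = 12.21.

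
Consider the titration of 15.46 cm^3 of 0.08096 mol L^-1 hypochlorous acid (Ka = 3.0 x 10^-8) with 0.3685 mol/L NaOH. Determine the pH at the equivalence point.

10.17

n(HClO) = 0.08096 x 0.01546 = 0.001252 mol; V(NaOH) at equivalence = 0.001252/0.3685 = 0.003397 L.
At equivalence all the acid is converted to ClO-; total volume = 0.01546 + 0.003397 = 0.01886 L, so [ClO-] = 0.001252/0.01886 = 0.06638 M.
Kb = Kw/Ka = 1.0e-14 / 3.0 x 10^-8 = 3.33e-7.
[OH^-] = sqrt(Kb x [ClO-]) = sqrt(3.33e-7 x 0.06638) = 0.000149 M.
pOH = 3.83, so pH = 14.00 - 3.83 = 10.17.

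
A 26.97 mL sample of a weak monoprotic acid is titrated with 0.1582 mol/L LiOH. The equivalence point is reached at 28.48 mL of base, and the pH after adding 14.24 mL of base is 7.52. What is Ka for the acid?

14.24 mL is half of the equivalence volume, so this is the half-equivalence point where [HA] = [A^-].
At half-equivalence pH = pKa, so pKa = 7.52.
Ka = 10^(-7.52) = 3.0 x 10^-8.

3.0 x 10^-8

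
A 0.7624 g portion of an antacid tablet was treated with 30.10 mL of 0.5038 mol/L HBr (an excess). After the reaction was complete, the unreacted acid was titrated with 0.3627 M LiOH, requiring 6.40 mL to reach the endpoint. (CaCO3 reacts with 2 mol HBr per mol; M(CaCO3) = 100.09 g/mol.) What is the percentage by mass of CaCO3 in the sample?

Total n(HBr) added = 0.5038 x 0.03010 = 0.01516 mol.
n(LiOH) used = 0.3627 x 0.006400 = 0.002321 mol, which equals the excess n(HBr).
So n(HBr) consumed by the sample = 0.01516 - 0.002321 = 0.01284 mol.
n(CaCO3) = 0.01284 / 2 = 0.006422 mol.
mass CaCO3 = 0.006422 x 100.09 = 0.6427 g, so %CaCO3 = 0.6427/0.7624 x 100 = 84.3%.

84.3%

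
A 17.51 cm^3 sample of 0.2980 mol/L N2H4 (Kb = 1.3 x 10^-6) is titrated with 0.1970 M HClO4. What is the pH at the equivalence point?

4.52

n(N2H4) = 0.2980 x 0.01751 = 0.005218 mol; V(HClO4) at equivalence = 0.005218/0.1970 = 0.02649 L.
At equivalence the base is fully converted to N2H5+; total volume = 0.04400 L, so [N2H5+] = 0.005218/0.04400 = 0.1186 M.
Ka(N2H5+) = Kw/Kb = 1.0e-14 / 1.3 x 10^-6 = 7.69e-9.
[H^+] = sqrt(Ka x [N2H5+]) = sqrt(7.69e-9 x 0.1186) = 3.02e-5 M.
pH = -log(3.02e-5) = 4.52.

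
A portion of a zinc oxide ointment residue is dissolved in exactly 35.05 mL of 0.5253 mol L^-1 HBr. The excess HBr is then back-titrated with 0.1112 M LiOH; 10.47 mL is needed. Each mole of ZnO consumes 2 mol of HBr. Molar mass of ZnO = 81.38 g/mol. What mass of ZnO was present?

Total n(HBr) added = 0.5253 x 0.03505 = 0.01841 mol.
n(LiOH) used = 0.1112 x 0.01047 = 0.001164 mol, which equals the excess n(HBr).
So n(HBr) consumed by the sample = 0.01841 - 0.001164 = 0.01725 mol.
n(ZnO) = 0.01725 / 2 = 0.008624 mol.
mass = 0.008624 mol x 81.38 g/mol = 0.702 g.

0.702 g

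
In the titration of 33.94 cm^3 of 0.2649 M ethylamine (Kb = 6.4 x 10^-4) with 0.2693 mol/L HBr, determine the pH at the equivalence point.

5.84

n(C2H5NH2) = 0.2649 x 0.03394 = 0.008991 mol; V(HBr) at equivalence = 0.008991/0.2693 = 0.03339 L.
At equivalence the base is fully converted to C2H5NH3+; total volume = 0.06733 L, so [C2H5NH3+] = 0.008991/0.06733 = 0.1335 M.
Ka(C2H5NH3+) = Kw/Kb = 1.0e-14 / 6.4 x 10^-4 = 1.56e-11.
[H^+] = sqrt(Ka x [C2H5NH3+]) = sqrt(1.56e-11 x 0.1335) = 1.44e-6 M.
pH = -log(1.44e-6) = 5.84.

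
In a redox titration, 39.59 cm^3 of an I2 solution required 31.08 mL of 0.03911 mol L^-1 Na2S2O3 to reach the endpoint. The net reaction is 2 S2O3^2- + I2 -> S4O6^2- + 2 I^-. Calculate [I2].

n(Na2S2O3) = 0.03911 x 0.03108 = 0.001216 mol.
From the balanced equation, 2 mol Na2S2O3 reacts with 1 mol I2, so n(I2) = 0.001216 x 1/2 = 0.0006078 mol.
[I2] = 0.0006078 / 0.03959 L = 0.0154 M.

0.0154 M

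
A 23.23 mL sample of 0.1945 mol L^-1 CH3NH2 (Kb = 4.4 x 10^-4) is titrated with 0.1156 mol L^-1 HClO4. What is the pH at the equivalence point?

n(CH3NH2) = 0.1945 x 0.02323 = 0.004518 mol; V(HClO4) at equivalence = 0.004518/0.1156 = 0.03909 L.
At equivalence the base is fully converted to CH3NH3+; total volume = 0.06232 L, so [CH3NH3+] = 0.004518/0.06232 = 0.07251 M.
Ka(CH3NH3+) = Kw/Kb = 1.0e-14 / 4.4 x 10^-4 = 2.27e-11.
[H^+] = sqrt(Ka x [CH3NH3+]) = sqrt(2.27e-11 x 0.07251) = 1.28e-6 M.
pH = -log(1.28e-6) = 5.89.

5.89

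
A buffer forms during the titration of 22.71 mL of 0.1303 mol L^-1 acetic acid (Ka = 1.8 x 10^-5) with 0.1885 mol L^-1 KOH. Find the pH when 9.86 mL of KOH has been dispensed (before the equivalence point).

Initial n(CH3COOH) = 0.1303 x 0.02271 = 0.002959 mol.
n(KOH) added = 0.1885 x 0.009860 = 0.001859 mol, converting that many moles of CH3COOH to CH3COO-.
Remaining n(CH3COOH) = 0.001101 mol; n(CH3COO-) = 0.001859 mol.
By Henderson-Hasselbalch, pH = pKa + log([A^-]/[HA]) = 4.74 + log(0.001859/0.001101) = 4.74 + (+0.23) = 4.97.

4.97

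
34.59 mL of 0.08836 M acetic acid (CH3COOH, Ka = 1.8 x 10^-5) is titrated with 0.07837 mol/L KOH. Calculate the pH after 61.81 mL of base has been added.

12.27

n(acid) = 0.08836 x 0.03459 = 0.003056 mol; n(KOH) added = 0.07837 x 0.06181 = 0.004844 mol.
Base is in excess by 0.004844 - 0.003056 = 0.001788 mol in a total volume of 0.09640 L.
[OH^-] = 0.001788/0.09640 = 0.01854 M, so pOH = 1.73 and pH = 14.00 - 1.73 = 12.27.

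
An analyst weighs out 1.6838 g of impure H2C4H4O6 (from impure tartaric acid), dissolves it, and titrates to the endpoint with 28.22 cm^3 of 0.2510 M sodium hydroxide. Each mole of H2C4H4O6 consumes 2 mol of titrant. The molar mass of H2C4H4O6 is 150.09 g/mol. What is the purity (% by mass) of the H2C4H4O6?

n(NaOH) = 0.2510 x 0.02822 = 0.007083 mol.
n(H2C4H4O6) = 0.007083 / 2 = 0.003542 mol.
mass of H2C4H4O6 = 0.003542 x 150.09 = 0.5316 g.
% purity = 0.5316 / 1.6838 x 100 = 31.6%.

31.6%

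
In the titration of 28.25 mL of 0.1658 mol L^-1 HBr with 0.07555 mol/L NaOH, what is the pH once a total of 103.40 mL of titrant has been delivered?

12.38

n(acid) = 0.1658 x 0.02825 = 0.004684 mol; n(NaOH) added = 0.07555 x 0.1034 = 0.007812 mol.
Base is in excess by 0.007812 - 0.004684 = 0.003128 mol in a total volume of 0.1317 L.
[OH^-] = 0.003128/0.1317 = 0.02376 M, so pOH = 1.62 and pH = 14.00 - 1.62 = 12.38.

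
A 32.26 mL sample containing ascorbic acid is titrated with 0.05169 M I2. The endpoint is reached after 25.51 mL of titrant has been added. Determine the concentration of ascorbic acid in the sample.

0.0409 M

n(I2) = 0.05169 x 0.02551 = 0.001319 mol.
From the balanced equation, 1 mol I2 reacts with 1 mol ascorbic acid, so n(ascorbic acid) = 0.001319 x 1/1 = 0.001319 mol.
[ascorbic acid] = 0.001319 / 0.03226 L = 0.0409 M.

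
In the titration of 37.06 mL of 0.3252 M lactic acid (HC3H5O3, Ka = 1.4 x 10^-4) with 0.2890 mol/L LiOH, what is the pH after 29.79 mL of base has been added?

4.25

Initial n(HC3H5O3) = 0.3252 x 0.03706 = 0.01205 mol.
n(LiOH) added = 0.2890 x 0.02979 = 0.008609 mol, converting that many moles of HC3H5O3 to C3H5O3-.
Remaining n(HC3H5O3) = 0.003443 mol; n(C3H5O3-) = 0.008609 mol.
By Henderson-Hasselbalch, pH = pKa + log([A^-]/[HA]) = 3.85 + log(0.008609/0.003443) = 3.85 + (+0.40) = 4.25.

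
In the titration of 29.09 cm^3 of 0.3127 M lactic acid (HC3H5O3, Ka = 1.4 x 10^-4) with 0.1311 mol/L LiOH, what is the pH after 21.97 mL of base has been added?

3.52

Initial n(HC3H5O3) = 0.3127 x 0.02909 = 0.009096 mol.
n(LiOH) added = 0.1311 x 0.02197 = 0.002880 mol, converting that many moles of HC3H5O3 to C3H5O3-.
Remaining n(HC3H5O3) = 0.006216 mol; n(C3H5O3-) = 0.002880 mol.
By Henderson-Hasselbalch, pH = pKa + log([A^-]/[HA]) = 3.85 + log(0.002880/0.006216) = 3.85 + (-0.33) = 3.52.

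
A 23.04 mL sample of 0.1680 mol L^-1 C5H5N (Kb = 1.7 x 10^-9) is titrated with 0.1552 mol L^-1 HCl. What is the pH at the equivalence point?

n(C5H5N) = 0.1680 x 0.02304 = 0.003871 mol; V(HCl) at equivalence = 0.003871/0.1552 = 0.02494 L.
At equivalence the base is fully converted to C5H5NH+; total volume = 0.04798 L, so [C5H5NH+] = 0.003871/0.04798 = 0.08067 M.
Ka(C5H5NH+) = Kw/Kb = 1.0e-14 / 1.7 x 10^-9 = 5.88e-6.
[H^+] = sqrt(Ka x [C5H5NH+]) = sqrt(5.88e-6 x 0.08067) = 0.000689 M.
pH = -log(0.000689) = 3.16.

3.16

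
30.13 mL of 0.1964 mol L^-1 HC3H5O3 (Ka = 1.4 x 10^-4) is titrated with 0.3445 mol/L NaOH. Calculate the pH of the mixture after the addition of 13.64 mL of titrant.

Initial n(HC3H5O3) = 0.1964 x 0.03013 = 0.005918 mol.
n(NaOH) added = 0.3445 x 0.01364 = 0.004699 mol, converting that many moles of HC3H5O3 to C3H5O3-.
Remaining n(HC3H5O3) = 0.001219 mol; n(C3H5O3-) = 0.004699 mol.
By Henderson-Hasselbalch, pH = pKa + log([A^-]/[HA]) = 3.85 + log(0.004699/0.001219) = 3.85 + (+0.59) = 4.44.

4.44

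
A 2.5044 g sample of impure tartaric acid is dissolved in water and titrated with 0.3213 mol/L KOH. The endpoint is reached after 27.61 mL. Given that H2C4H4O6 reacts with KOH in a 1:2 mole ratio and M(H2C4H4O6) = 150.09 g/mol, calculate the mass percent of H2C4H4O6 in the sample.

n(KOH) = 0.3213 x 0.02761 = 0.008871 mol.
n(H2C4H4O6) = 0.008871 / 2 = 0.004436 mol.
mass of H2C4H4O6 = 0.004436 x 150.09 = 0.6657 g.
% purity = 0.6657 / 2.5044 x 100 = 26.6%.

26.6%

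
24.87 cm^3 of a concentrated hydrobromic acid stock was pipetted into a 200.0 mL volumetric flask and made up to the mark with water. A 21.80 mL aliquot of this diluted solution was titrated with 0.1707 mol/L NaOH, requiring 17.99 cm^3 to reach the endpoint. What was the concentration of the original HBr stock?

n(NaOH) = 0.1707 x 0.01799 = 0.003071 mol.
n(HBr) in the aliquot = 0.003071 mol.
[diluted HBr] = 0.003071 / 0.02180 = 0.1409 M.
Dilution factor = 200.0/24.87 = 8.042, so [stock] = 0.1409 x 8.042 = 1.13 M.

1.13 M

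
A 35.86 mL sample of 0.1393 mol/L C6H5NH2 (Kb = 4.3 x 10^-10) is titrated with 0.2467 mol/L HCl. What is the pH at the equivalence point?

n(C6H5NH2) = 0.1393 x 0.03586 = 0.004995 mol; V(HCl) at equivalence = 0.004995/0.2467 = 0.02025 L.
At equivalence the base is fully converted to C6H5NH3+; total volume = 0.05611 L, so [C6H5NH3+] = 0.004995/0.05611 = 0.08903 M.
Ka(C6H5NH3+) = Kw/Kb = 1.0e-14 / 4.3 x 10^-10 = 2.33e-5.
[H^+] = sqrt(Ka x [C6H5NH3+]) = sqrt(2.33e-5 x 0.08903) = 0.00144 M.
pH = -log(0.00144) = 2.84.

2.84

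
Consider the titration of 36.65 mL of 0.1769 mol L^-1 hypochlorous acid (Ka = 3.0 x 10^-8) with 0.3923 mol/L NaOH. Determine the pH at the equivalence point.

10.30

n(HClO) = 0.1769 x 0.03665 = 0.006483 mol; V(NaOH) at equivalence = 0.006483/0.3923 = 0.01653 L.
At equivalence all the acid is converted to ClO-; total volume = 0.03665 + 0.01653 = 0.05318 L, so [ClO-] = 0.006483/0.05318 = 0.1219 M.
Kb = Kw/Ka = 1.0e-14 / 3.0 x 10^-8 = 3.33e-7.
[OH^-] = sqrt(Kb x [ClO-]) = sqrt(3.33e-7 x 0.1219) = 0.000202 M.
pOH = 3.70, so pH = 14.00 - 3.70 = 10.30.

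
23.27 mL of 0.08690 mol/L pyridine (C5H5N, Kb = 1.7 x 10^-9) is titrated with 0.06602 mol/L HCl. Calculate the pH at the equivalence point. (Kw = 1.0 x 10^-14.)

n(C5H5N) = 0.08690 x 0.02327 = 0.002022 mol; V(HCl) at equivalence = 0.002022/0.06602 = 0.03063 L.
At equivalence the base is fully converted to C5H5NH+; total volume = 0.05390 L, so [C5H5NH+] = 0.002022/0.05390 = 0.03752 M.
Ka(C5H5NH+) = Kw/Kb = 1.0e-14 / 1.7 x 10^-9 = 5.88e-6.
[H^+] = sqrt(Ka x [C5H5NH+]) = sqrt(5.88e-6 x 0.03752) = 0.000470 M.
pH = -log(0.000470) = 3.33.

3.33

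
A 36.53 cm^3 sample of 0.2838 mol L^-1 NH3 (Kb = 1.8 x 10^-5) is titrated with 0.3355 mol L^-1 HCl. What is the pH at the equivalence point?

n(NH3) = 0.2838 x 0.03653 = 0.01037 mol; V(HCl) at equivalence = 0.01037/0.3355 = 0.03090 L.
At equivalence the base is fully converted to NH4+; total volume = 0.06743 L, so [NH4+] = 0.01037/0.06743 = 0.1537 M.
Ka(NH4+) = Kw/Kb = 1.0e-14 / 1.8 x 10^-5 = 5.56e-10.
[H^+] = sqrt(Ka x [NH4+]) = sqrt(5.56e-10 x 0.1537) = 9.24e-6 M.
pH = -log(9.24e-6) = 5.03.

5.03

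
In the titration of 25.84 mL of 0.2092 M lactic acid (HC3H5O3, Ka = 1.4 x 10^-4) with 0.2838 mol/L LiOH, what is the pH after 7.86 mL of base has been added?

3.70

Initial n(HC3H5O3) = 0.2092 x 0.02584 = 0.005406 mol.
n(LiOH) added = 0.2838 x 0.007860 = 0.002231 mol, converting that many moles of HC3H5O3 to C3H5O3-.
Remaining n(HC3H5O3) = 0.003175 mol; n(C3H5O3-) = 0.002231 mol.
By Henderson-Hasselbalch, pH = pKa + log([A^-]/[HA]) = 3.85 + log(0.002231/0.003175) = 3.85 + (-0.15) = 3.70.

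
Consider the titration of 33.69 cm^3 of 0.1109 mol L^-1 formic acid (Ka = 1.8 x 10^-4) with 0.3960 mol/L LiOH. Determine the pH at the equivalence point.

8.34

n(HCOOH) = 0.1109 x 0.03369 = 0.003736 mol; V(LiOH) at equivalence = 0.003736/0.3960 = 0.009435 L.
At equivalence all the acid is converted to HCOO-; total volume = 0.03369 + 0.009435 = 0.04312 L, so [HCOO-] = 0.003736/0.04312 = 0.08664 M.
Kb = Kw/Ka = 1.0e-14 / 1.8 x 10^-4 = 5.56e-11.
[OH^-] = sqrt(Kb x [HCOO-]) = sqrt(5.56e-11 x 0.08664) = 2.19e-6 M.
pOH = 5.66, so pH = 14.00 - 5.66 = 8.34.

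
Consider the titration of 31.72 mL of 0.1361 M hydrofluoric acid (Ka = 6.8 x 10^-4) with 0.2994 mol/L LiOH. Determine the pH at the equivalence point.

n(HF) = 0.1361 x 0.03172 = 0.004317 mol; V(LiOH) at equivalence = 0.004317/0.2994 = 0.01442 L.
At equivalence all the acid is converted to F-; total volume = 0.03172 + 0.01442 = 0.04614 L, so [F-] = 0.004317/0.04614 = 0.09357 M.
Kb = Kw/Ka = 1.0e-14 / 6.8 x 10^-4 = 1.47e-11.
[OH^-] = sqrt(Kb x [F-]) = sqrt(1.47e-11 x 0.09357) = 1.17e-6 M.
pOH = 5.93, so pH = 14.00 - 5.93 = 8.07.

8.07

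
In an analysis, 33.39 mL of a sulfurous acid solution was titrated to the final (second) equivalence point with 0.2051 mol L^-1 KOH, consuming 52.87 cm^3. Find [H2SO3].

0.162 M

n(KOH) = 0.2051 x 0.05287 = 0.01084 mol.
At the final (second) equivalence point, 2 mol OH^- react per mol H2SO3, so n(H2SO3) = 0.01084 / 2 = 0.005422 mol.
[H2SO3] = 0.005422 / 0.03339 L = 0.162 M.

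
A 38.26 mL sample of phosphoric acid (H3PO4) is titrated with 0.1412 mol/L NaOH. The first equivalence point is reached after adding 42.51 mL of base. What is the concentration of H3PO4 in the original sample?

n(NaOH) = 0.1412 x 0.04251 = 0.006002 mol.
At the first equivalence point, 1 mol OH^- react per mol H3PO4, so n(H3PO4) = 0.006002 / 1 = 0.006002 mol.
[H3PO4] = 0.006002 / 0.03826 L = 0.157 M.

0.157 M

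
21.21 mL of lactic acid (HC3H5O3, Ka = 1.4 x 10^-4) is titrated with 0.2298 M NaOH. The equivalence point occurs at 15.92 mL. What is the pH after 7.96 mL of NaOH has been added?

3.85

7.96 mL is exactly half the equivalence volume (15.92/2), i.e. the half-equivalence point.
There, n(HA) = n(A^-), so pH = pKa = -log(1.4 x 10^-4) = 3.85.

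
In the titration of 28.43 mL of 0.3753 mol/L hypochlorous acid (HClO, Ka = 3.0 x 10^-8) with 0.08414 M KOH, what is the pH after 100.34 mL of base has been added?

Initial n(HClO) = 0.3753 x 0.02843 = 0.01067 mol.
n(KOH) added = 0.08414 x 0.1003 = 0.008443 mol, converting that many moles of HClO to ClO-.
Remaining n(HClO) = 0.002227 mol; n(ClO-) = 0.008443 mol.
By Henderson-Hasselbalch, pH = pKa + log([A^-]/[HA]) = 7.52 + log(0.008443/0.002227) = 7.52 + (+0.58) = 8.10.

8.10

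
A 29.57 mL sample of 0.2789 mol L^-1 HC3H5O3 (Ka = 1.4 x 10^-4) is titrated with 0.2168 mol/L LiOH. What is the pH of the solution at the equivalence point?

8.47

n(HC3H5O3) = 0.2789 x 0.02957 = 0.008247 mol; V(LiOH) at equivalence = 0.008247/0.2168 = 0.03804 L.
At equivalence all the acid is converted to C3H5O3-; total volume = 0.02957 + 0.03804 = 0.06761 L, so [C3H5O3-] = 0.008247/0.06761 = 0.1220 M.
Kb = Kw/Ka = 1.0e-14 / 1.4 x 10^-4 = 7.14e-11.
[OH^-] = sqrt(Kb x [C3H5O3-]) = sqrt(7.14e-11 x 0.1220) = 2.95e-6 M.
pOH = 5.53, so pH = 14.00 - 5.53 = 8.47.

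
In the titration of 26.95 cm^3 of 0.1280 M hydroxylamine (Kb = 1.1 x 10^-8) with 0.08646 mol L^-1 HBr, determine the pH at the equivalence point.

3.66

n(NH2OH) = 0.1280 x 0.02695 = 0.003450 mol; V(HBr) at equivalence = 0.003450/0.08646 = 0.03990 L.
At equivalence the base is fully converted to NH3OH+; total volume = 0.06685 L, so [NH3OH+] = 0.003450/0.06685 = 0.05160 M.
Ka(NH3OH+) = Kw/Kb = 1.0e-14 / 1.1 x 10^-8 = 9.09e-7.
[H^+] = sqrt(Ka x [NH3OH+]) = sqrt(9.09e-7 x 0.05160) = 0.000217 M.
pH = -log(0.000217) = 3.66.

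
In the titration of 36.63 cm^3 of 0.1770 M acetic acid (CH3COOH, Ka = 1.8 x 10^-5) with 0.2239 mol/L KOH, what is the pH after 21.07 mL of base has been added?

5.17

Initial n(CH3COOH) = 0.1770 x 0.03663 = 0.006484 mol.
n(KOH) added = 0.2239 x 0.02107 = 0.004718 mol, converting that many moles of CH3COOH to CH3COO-.
Remaining n(CH3COOH) = 0.001766 mol; n(CH3COO-) = 0.004718 mol.
By Henderson-Hasselbalch, pH = pKa + log([A^-]/[HA]) = 4.74 + log(0.004718/0.001766) = 4.74 + (+0.43) = 5.17.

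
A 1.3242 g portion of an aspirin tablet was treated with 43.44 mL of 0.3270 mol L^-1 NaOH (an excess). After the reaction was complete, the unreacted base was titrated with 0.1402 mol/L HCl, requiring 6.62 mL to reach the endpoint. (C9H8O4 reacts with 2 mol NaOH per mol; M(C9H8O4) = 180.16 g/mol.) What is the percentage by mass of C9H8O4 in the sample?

Total n(NaOH) added = 0.3270 x 0.04344 = 0.01420 mol.
n(HCl) used = 0.1402 x 0.006620 = 0.0009281 mol, which equals the excess n(NaOH).
So n(NaOH) consumed by the sample = 0.01420 - 0.0009281 = 0.01328 mol.
n(C9H8O4) = 0.01328 / 2 = 0.006638 mol.
mass C9H8O4 = 0.006638 x 180.16 = 1.196 g, so %C9H8O4 = 1.196/1.3242 x 100 = 90.3%.

90.3%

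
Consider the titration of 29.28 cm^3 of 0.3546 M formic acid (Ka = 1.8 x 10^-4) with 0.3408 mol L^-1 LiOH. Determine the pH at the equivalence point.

8.49

n(HCOOH) = 0.3546 x 0.02928 = 0.01038 mol; V(LiOH) at equivalence = 0.01038/0.3408 = 0.03047 L.
At equivalence all the acid is converted to HCOO-; total volume = 0.02928 + 0.03047 = 0.05975 L, so [HCOO-] = 0.01038/0.05975 = 0.1738 M.
Kb = Kw/Ka = 1.0e-14 / 1.8 x 10^-4 = 5.56e-11.
[OH^-] = sqrt(Kb x [HCOO-]) = sqrt(5.56e-11 x 0.1738) = 3.11e-6 M.
pOH = 5.51, so pH = 14.00 - 5.51 = 8.49.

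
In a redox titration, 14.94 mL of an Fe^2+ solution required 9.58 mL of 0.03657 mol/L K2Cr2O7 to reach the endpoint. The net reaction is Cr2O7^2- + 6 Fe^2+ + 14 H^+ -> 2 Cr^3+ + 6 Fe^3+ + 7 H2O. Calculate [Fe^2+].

0.141 M

n(K2Cr2O7) = 0.03657 x 0.009580 = 0.0003503 mol.
From the balanced equation, 1 mol K2Cr2O7 reacts with 6 mol Fe^2+, so n(Fe^2+) = 0.0003503 x 6/1 = 0.002102 mol.
[Fe^2+] = 0.002102 / 0.01494 L = 0.141 M.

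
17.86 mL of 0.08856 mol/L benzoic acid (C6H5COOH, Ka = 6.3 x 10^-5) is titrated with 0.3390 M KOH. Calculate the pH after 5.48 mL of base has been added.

12.07

n(acid) = 0.08856 x 0.01786 = 0.001582 mol; n(KOH) added = 0.3390 x 0.005480 = 0.001858 mol.
Base is in excess by 0.001858 - 0.001582 = 0.0002760 mol in a total volume of 0.02334 L.
[OH^-] = 0.0002760/0.02334 = 0.01183 M, so pOH = 1.93 and pH = 14.00 - 1.93 = 12.07.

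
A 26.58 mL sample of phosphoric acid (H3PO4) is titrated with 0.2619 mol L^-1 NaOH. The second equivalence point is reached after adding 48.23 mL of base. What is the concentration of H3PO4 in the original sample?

n(NaOH) = 0.2619 x 0.04823 = 0.01263 mol.
At the second equivalence point, 2 mol OH^- react per mol H3PO4, so n(H3PO4) = 0.01263 / 2 = 0.006316 mol.
[H3PO4] = 0.006316 / 0.02658 L = 0.238 M.

0.238 M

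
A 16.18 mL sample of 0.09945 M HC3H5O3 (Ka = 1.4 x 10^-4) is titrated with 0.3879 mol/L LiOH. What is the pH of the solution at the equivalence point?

8.38

n(HC3H5O3) = 0.09945 x 0.01618 = 0.001609 mol; V(LiOH) at equivalence = 0.001609/0.3879 = 0.004148 L.
At equivalence all the acid is converted to C3H5O3-; total volume = 0.01618 + 0.004148 = 0.02033 L, so [C3H5O3-] = 0.001609/0.02033 = 0.07916 M.
Kb = Kw/Ka = 1.0e-14 / 1.4 x 10^-4 = 7.14e-11.
[OH^-] = sqrt(Kb x [C3H5O3-]) = sqrt(7.14e-11 x 0.07916) = 2.38e-6 M.
pOH = 5.62, so pH = 14.00 - 5.62 = 8.38.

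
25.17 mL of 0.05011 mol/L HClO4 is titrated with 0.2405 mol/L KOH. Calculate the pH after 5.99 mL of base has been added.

11.76

n(acid) = 0.05011 x 0.02517 = 0.001261 mol; n(KOH) added = 0.2405 x 0.005990 = 0.001441 mol.
Base is in excess by 0.001441 - 0.001261 = 0.0001793 mol in a total volume of 0.03116 L.
[OH^-] = 0.0001793/0.03116 = 0.005755 M, so pOH = 2.24 and pH = 14.00 - 2.24 = 11.76.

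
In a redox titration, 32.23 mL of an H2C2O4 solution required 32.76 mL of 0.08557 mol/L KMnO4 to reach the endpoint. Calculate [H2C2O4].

0.217 M

n(KMnO4) = 0.08557 x 0.03276 = 0.002803 mol.
From the balanced equation, 2 mol KMnO4 reacts with 5 mol H2C2O4, so n(H2C2O4) = 0.002803 x 5/2 = 0.007008 mol.
[H2C2O4] = 0.007008 / 0.03223 L = 0.217 M.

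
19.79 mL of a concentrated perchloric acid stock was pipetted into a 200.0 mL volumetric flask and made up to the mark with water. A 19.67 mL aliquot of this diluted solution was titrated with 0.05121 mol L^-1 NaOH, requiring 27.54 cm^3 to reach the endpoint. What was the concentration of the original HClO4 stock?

n(NaOH) = 0.05121 x 0.02754 = 0.001410 mol.
n(HClO4) in the aliquot = 0.001410 mol.
[diluted HClO4] = 0.001410 / 0.01967 = 0.07170 M.
Dilution factor = 200.0/19.79 = 10.11, so [stock] = 0.07170 x 10.11 = 0.725 M.

0.725 M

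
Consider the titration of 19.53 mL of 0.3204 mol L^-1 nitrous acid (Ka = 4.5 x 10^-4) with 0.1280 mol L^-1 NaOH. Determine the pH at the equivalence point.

8.15

n(HNO2) = 0.3204 x 0.01953 = 0.006257 mol; V(NaOH) at equivalence = 0.006257/0.1280 = 0.04889 L.
At equivalence all the acid is converted to NO2-; total volume = 0.01953 + 0.04889 = 0.06842 L, so [NO2-] = 0.006257/0.06842 = 0.09146 M.
Kb = Kw/Ka = 1.0e-14 / 4.5 x 10^-4 = 2.22e-11.
[OH^-] = sqrt(Kb x [NO2-]) = sqrt(2.22e-11 x 0.09146) = 1.43e-6 M.
pOH = 5.85, so pH = 14.00 - 5.85 = 8.15.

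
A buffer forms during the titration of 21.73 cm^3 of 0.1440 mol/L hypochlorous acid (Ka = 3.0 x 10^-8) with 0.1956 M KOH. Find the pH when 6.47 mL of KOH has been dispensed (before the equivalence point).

Initial n(HClO) = 0.1440 x 0.02173 = 0.003129 mol.
n(KOH) added = 0.1956 x 0.006470 = 0.001266 mol, converting that many moles of HClO to ClO-.
Remaining n(HClO) = 0.001864 mol; n(ClO-) = 0.001266 mol.
By Henderson-Hasselbalch, pH = pKa + log([A^-]/[HA]) = 7.52 + log(0.001266/0.001864) = 7.52 + (-0.17) = 7.35.

7.35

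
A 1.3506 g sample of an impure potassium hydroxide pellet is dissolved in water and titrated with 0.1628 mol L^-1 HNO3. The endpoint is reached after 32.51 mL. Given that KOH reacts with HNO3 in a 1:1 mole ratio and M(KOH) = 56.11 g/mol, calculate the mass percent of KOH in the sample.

22.0%

n(HNO3) = 0.1628 x 0.03251 = 0.005293 mol.
n(KOH) = 0.005293 / 1 = 0.005293 mol.
mass of KOH = 0.005293 x 56.11 = 0.2970 g.
% purity = 0.2970 / 1.3506 x 100 = 22.0%.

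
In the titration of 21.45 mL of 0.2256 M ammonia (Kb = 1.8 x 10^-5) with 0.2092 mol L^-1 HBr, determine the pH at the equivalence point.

5.11

n(NH3) = 0.2256 x 0.02145 = 0.004839 mol; V(HBr) at equivalence = 0.004839/0.2092 = 0.02313 L.
At equivalence the base is fully converted to NH4+; total volume = 0.04458 L, so [NH4+] = 0.004839/0.04458 = 0.1085 M.
Ka(NH4+) = Kw/Kb = 1.0e-14 / 1.8 x 10^-5 = 5.56e-10.
[H^+] = sqrt(Ka x [NH4+]) = sqrt(5.56e-10 x 0.1085) = 7.77e-6 M.
pH = -log(7.77e-6) = 5.11.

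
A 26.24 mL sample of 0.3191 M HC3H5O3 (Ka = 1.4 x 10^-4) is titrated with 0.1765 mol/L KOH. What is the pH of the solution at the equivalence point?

8.45

n(HC3H5O3) = 0.3191 x 0.02624 = 0.008373 mol; V(KOH) at equivalence = 0.008373/0.1765 = 0.04744 L.
At equivalence all the acid is converted to C3H5O3-; total volume = 0.02624 + 0.04744 = 0.07368 L, so [C3H5O3-] = 0.008373/0.07368 = 0.1136 M.
Kb = Kw/Ka = 1.0e-14 / 1.4 x 10^-4 = 7.14e-11.
[OH^-] = sqrt(Kb x [C3H5O3-]) = sqrt(7.14e-11 x 0.1136) = 2.85e-6 M.
pOH = 5.55, so pH = 14.00 - 5.55 = 8.45.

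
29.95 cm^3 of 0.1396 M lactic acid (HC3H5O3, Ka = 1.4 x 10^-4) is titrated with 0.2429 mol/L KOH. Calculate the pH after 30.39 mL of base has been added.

n(acid) = 0.1396 x 0.02995 = 0.004181 mol; n(KOH) added = 0.2429 x 0.03039 = 0.007382 mol.
Base is in excess by 0.007382 - 0.004181 = 0.003201 mol in a total volume of 0.06034 L.
[OH^-] = 0.003201/0.06034 = 0.05304 M, so pOH = 1.28 and pH = 14.00 - 1.28 = 12.72.

12.72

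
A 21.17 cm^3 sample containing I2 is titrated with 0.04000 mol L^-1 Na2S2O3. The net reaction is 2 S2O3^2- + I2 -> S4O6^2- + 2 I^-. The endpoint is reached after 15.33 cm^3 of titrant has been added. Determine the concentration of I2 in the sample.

0.0145 M

n(Na2S2O3) = 0.04000 x 0.01533 = 0.0006132 mol.
From the balanced equation, 2 mol Na2S2O3 reacts with 1 mol I2, so n(I2) = 0.0006132 x 1/2 = 0.0003066 mol.
[I2] = 0.0003066 / 0.02117 L = 0.0145 M.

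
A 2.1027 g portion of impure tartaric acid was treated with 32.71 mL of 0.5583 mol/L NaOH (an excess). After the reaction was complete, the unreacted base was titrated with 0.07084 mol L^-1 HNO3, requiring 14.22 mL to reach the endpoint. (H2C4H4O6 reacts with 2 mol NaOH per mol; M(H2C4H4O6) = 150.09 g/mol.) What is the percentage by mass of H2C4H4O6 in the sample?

Total n(NaOH) added = 0.5583 x 0.03271 = 0.01826 mol.
n(HNO3) used = 0.07084 x 0.01422 = 0.001007 mol, which equals the excess n(NaOH).
So n(NaOH) consumed by the sample = 0.01826 - 0.001007 = 0.01725 mol.
n(H2C4H4O6) = 0.01725 / 2 = 0.008627 mol.
mass H2C4H4O6 = 0.008627 x 150.09 = 1.295 g, so %H2C4H4O6 = 1.295/2.1027 x 100 = 61.6%.

61.6%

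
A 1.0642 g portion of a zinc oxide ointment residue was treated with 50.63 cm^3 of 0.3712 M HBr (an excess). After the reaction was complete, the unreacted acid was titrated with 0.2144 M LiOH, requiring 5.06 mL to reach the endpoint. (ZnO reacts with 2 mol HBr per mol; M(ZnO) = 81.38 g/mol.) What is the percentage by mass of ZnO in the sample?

Total n(HBr) added = 0.3712 x 0.05063 = 0.01879 mol.
n(LiOH) used = 0.2144 x 0.005060 = 0.001085 mol, which equals the excess n(HBr).
So n(HBr) consumed by the sample = 0.01879 - 0.001085 = 0.01771 mol.
n(ZnO) = 0.01771 / 2 = 0.008854 mol.
mass ZnO = 0.008854 x 81.38 = 0.7206 g, so %ZnO = 0.7206/1.0642 x 100 = 67.7%.

67.7%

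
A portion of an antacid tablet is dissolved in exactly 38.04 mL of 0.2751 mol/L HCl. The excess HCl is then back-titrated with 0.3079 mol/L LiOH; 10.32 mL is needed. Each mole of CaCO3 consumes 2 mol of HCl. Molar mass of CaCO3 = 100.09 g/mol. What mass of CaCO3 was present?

0.365 g

Total n(HCl) added = 0.2751 x 0.03804 = 0.01046 mol.
n(LiOH) used = 0.3079 x 0.01032 = 0.003178 mol, which equals the excess n(HCl).
So n(HCl) consumed by the sample = 0.01046 - 0.003178 = 0.007287 mol.
n(CaCO3) = 0.007287 / 2 = 0.003644 mol.
mass = 0.003644 mol x 100.09 g/mol = 0.365 g.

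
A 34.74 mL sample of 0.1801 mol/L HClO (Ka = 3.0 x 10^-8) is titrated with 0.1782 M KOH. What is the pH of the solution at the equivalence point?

n(HClO) = 0.1801 x 0.03474 = 0.006257 mol; V(KOH) at equivalence = 0.006257/0.1782 = 0.03511 L.
At equivalence all the acid is converted to ClO-; total volume = 0.03474 + 0.03511 = 0.06985 L, so [ClO-] = 0.006257/0.06985 = 0.08957 M.
Kb = Kw/Ka = 1.0e-14 / 3.0 x 10^-8 = 3.33e-7.
[OH^-] = sqrt(Kb x [ClO-]) = sqrt(3.33e-7 x 0.08957) = 0.000173 M.
pOH = 3.76, so pH = 14.00 - 3.76 = 10.24.

10.24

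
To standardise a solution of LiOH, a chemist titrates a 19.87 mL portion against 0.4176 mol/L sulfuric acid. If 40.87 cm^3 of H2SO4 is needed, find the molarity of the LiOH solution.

n(H2SO4) delivered = 0.4176 x 0.04087 = 0.01707 mol.
The reaction is 2 LiOH + 1 H2SO4, so n(LiOH) = 0.01707 x 2/1 = 0.03413 mol.
[LiOH] = 0.03413 mol / 0.01987 L = 1.72 M.

1.72 M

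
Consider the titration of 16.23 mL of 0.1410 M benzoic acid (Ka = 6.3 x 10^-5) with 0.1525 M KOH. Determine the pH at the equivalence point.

n(C6H5COOH) = 0.1410 x 0.01623 = 0.002288 mol; V(KOH) at equivalence = 0.002288/0.1525 = 0.01501 L.
At equivalence all the acid is converted to C6H5COO-; total volume = 0.01623 + 0.01501 = 0.03124 L, so [C6H5COO-] = 0.002288/0.03124 = 0.07326 M.
Kb = Kw/Ka = 1.0e-14 / 6.3 x 10^-5 = 1.59e-10.
[OH^-] = sqrt(Kb x [C6H5COO-]) = sqrt(1.59e-10 x 0.07326) = 3.41e-6 M.
pOH = 5.47, so pH = 14.00 - 5.47 = 8.53.

8.53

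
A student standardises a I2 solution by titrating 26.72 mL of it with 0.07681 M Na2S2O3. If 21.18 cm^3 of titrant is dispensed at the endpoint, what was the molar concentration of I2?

0.0304 M

n(Na2S2O3) = 0.07681 x 0.02118 = 0.001627 mol.
From the balanced equation, 2 mol Na2S2O3 reacts with 1 mol I2, so n(I2) = 0.001627 x 1/2 = 0.0008134 mol.
[I2] = 0.0008134 / 0.02672 L = 0.0304 M.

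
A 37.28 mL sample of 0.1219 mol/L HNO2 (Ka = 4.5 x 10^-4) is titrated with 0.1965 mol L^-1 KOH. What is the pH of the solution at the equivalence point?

8.11

n(HNO2) = 0.1219 x 0.03728 = 0.004544 mol; V(KOH) at equivalence = 0.004544/0.1965 = 0.02313 L.
At equivalence all the acid is converted to NO2-; total volume = 0.03728 + 0.02313 = 0.06041 L, so [NO2-] = 0.004544/0.06041 = 0.07523 M.
Kb = Kw/Ka = 1.0e-14 / 4.5 x 10^-4 = 2.22e-11.
[OH^-] = sqrt(Kb x [NO2-]) = sqrt(2.22e-11 x 0.07523) = 1.29e-6 M.
pOH = 5.89, so pH = 14.00 - 5.89 = 8.11.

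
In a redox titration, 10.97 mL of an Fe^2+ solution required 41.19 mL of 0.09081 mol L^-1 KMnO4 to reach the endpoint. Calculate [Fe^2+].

n(KMnO4) = 0.09081 x 0.04119 = 0.003740 mol.
From the balanced equation, 1 mol KMnO4 reacts with 5 mol Fe^2+, so n(Fe^2+) = 0.003740 x 5/1 = 0.01870 mol.
[Fe^2+] = 0.01870 / 0.01097 L = 1.70 M.

1.70 M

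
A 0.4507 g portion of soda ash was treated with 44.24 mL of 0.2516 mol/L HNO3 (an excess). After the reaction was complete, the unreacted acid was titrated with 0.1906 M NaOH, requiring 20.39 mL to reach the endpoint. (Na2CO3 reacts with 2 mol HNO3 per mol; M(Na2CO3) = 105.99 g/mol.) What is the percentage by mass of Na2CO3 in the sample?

Total n(HNO3) added = 0.2516 x 0.04424 = 0.01113 mol.
n(NaOH) used = 0.1906 x 0.02039 = 0.003886 mol, which equals the excess n(HNO3).
So n(HNO3) consumed by the sample = 0.01113 - 0.003886 = 0.007244 mol.
n(Na2CO3) = 0.007244 / 2 = 0.003622 mol.
mass Na2CO3 = 0.003622 x 105.99 = 0.3839 g, so %Na2CO3 = 0.3839/0.4507 x 100 = 85.2%.

85.2%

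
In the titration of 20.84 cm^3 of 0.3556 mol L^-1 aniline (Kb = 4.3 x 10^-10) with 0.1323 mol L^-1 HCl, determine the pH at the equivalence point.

2.82

n(C6H5NH2) = 0.3556 x 0.02084 = 0.007411 mol; V(HCl) at equivalence = 0.007411/0.1323 = 0.05601 L.
At equivalence the base is fully converted to C6H5NH3+; total volume = 0.07685 L, so [C6H5NH3+] = 0.007411/0.07685 = 0.09643 M.
Ka(C6H5NH3+) = Kw/Kb = 1.0e-14 / 4.3 x 10^-10 = 2.33e-5.
[H^+] = sqrt(Ka x [C6H5NH3+]) = sqrt(2.33e-5 x 0.09643) = 0.00150 M.
pH = -log(0.00150) = 2.82.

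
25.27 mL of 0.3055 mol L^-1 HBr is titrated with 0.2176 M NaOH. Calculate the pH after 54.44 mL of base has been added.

n(acid) = 0.3055 x 0.02527 = 0.007720 mol; n(NaOH) added = 0.2176 x 0.05444 = 0.01185 mol.
Base is in excess by 0.01185 - 0.007720 = 0.004126 mol in a total volume of 0.07971 L.
[OH^-] = 0.004126/0.07971 = 0.05176 M, so pOH = 1.29 and pH = 14.00 - 1.29 = 12.71.

12.71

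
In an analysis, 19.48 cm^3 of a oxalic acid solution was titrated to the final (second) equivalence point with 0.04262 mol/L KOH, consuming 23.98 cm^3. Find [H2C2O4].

0.0262 M

n(KOH) = 0.04262 x 0.02398 = 0.001022 mol.
At the final (second) equivalence point, 2 mol OH^- react per mol H2C2O4, so n(H2C2O4) = 0.001022 / 2 = 0.0005110 mol.
[H2C2O4] = 0.0005110 / 0.01948 L = 0.0262 M.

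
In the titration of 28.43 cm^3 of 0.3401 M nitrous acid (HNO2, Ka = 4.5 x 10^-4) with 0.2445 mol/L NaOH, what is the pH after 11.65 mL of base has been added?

Initial n(HNO2) = 0.3401 x 0.02843 = 0.009669 mol.
n(NaOH) added = 0.2445 x 0.01165 = 0.002848 mol, converting that many moles of HNO2 to NO2-.
Remaining n(HNO2) = 0.006821 mol; n(NO2-) = 0.002848 mol.
By Henderson-Hasselbalch, pH = pKa + log([A^-]/[HA]) = 3.35 + log(0.002848/0.006821) = 3.35 + (-0.38) = 2.97.

2.97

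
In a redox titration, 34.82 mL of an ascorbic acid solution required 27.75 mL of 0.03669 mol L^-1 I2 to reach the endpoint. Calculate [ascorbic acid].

0.0292 M

n(I2) = 0.03669 x 0.02775 = 0.001018 mol.
From the balanced equation, 1 mol I2 reacts with 1 mol ascorbic acid, so n(ascorbic acid) = 0.001018 x 1/1 = 0.001018 mol.
[ascorbic acid] = 0.001018 / 0.03482 L = 0.0292 M.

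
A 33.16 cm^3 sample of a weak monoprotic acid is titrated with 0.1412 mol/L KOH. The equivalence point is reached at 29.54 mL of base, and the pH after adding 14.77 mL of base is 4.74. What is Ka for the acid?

1.8 x 10^-5

14.77 mL is half of the equivalence volume, so this is the half-equivalence point where [HA] = [A^-].
At half-equivalence pH = pKa, so pKa = 4.74.
Ka = 10^(-4.74) = 1.8 x 10^-5.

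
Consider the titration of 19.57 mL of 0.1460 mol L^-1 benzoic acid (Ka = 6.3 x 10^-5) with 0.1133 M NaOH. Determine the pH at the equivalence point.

8.50

n(C6H5COOH) = 0.1460 x 0.01957 = 0.002857 mol; V(NaOH) at equivalence = 0.002857/0.1133 = 0.02522 L.
At equivalence all the acid is converted to C6H5COO-; total volume = 0.01957 + 0.02522 = 0.04479 L, so [C6H5COO-] = 0.002857/0.04479 = 0.06379 M.
Kb = Kw/Ka = 1.0e-14 / 6.3 x 10^-5 = 1.59e-10.
[OH^-] = sqrt(Kb x [C6H5COO-]) = sqrt(1.59e-10 x 0.06379) = 3.18e-6 M.
pOH = 5.50, so pH = 14.00 - 5.50 = 8.50.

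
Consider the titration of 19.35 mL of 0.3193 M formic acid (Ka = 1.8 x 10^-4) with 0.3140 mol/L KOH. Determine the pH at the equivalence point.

n(HCOOH) = 0.3193 x 0.01935 = 0.006178 mol; V(KOH) at equivalence = 0.006178/0.3140 = 0.01968 L.
At equivalence all the acid is converted to HCOO-; total volume = 0.01935 + 0.01968 = 0.03903 L, so [HCOO-] = 0.006178/0.03903 = 0.1583 M.
Kb = Kw/Ka = 1.0e-14 / 1.8 x 10^-4 = 5.56e-11.
[OH^-] = sqrt(Kb x [HCOO-]) = sqrt(5.56e-11 x 0.1583) = 2.97e-6 M.
pOH = 5.53, so pH = 14.00 - 5.53 = 8.47.

8.47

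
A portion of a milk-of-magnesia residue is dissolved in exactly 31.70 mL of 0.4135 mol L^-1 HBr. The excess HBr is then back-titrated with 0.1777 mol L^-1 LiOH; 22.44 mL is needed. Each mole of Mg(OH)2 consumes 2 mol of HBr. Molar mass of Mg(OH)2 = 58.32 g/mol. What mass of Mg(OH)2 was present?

Total n(HBr) added = 0.4135 x 0.03170 = 0.01311 mol.
n(LiOH) used = 0.1777 x 0.02244 = 0.003988 mol, which equals the excess n(HBr).
So n(HBr) consumed by the sample = 0.01311 - 0.003988 = 0.009120 mol.
n(Mg(OH)2) = 0.009120 / 2 = 0.004560 mol.
mass = 0.004560 mol x 58.32 g/mol = 0.266 g.

0.266 g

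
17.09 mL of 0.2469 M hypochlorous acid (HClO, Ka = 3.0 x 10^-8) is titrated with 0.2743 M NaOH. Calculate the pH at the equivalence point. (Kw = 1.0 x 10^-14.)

10.32

n(HClO) = 0.2469 x 0.01709 = 0.004220 mol; V(NaOH) at equivalence = 0.004220/0.2743 = 0.01538 L.
At equivalence all the acid is converted to ClO-; total volume = 0.01709 + 0.01538 = 0.03247 L, so [ClO-] = 0.004220/0.03247 = 0.1299 M.
Kb = Kw/Ka = 1.0e-14 / 3.0 x 10^-8 = 3.33e-7.
[OH^-] = sqrt(Kb x [ClO-]) = sqrt(3.33e-7 x 0.1299) = 0.000208 M.
pOH = 3.68, so pH = 14.00 - 3.68 = 10.32.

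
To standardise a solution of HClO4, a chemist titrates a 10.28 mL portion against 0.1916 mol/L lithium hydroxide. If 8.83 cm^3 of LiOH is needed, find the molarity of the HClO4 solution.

n(LiOH) delivered = 0.1916 x 0.008830 = 0.001692 mol.
For a 1:1 reaction, n(HClO4) = 0.001692 mol.
[HClO4] = 0.001692 mol / 0.01028 L = 0.165 M.

0.165 M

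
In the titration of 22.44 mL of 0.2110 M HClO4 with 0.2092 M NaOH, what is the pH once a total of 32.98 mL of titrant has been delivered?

n(acid) = 0.2110 x 0.02244 = 0.004735 mol; n(NaOH) added = 0.2092 x 0.03298 = 0.006899 mol.
Base is in excess by 0.006899 - 0.004735 = 0.002165 mol in a total volume of 0.05542 L.
[OH^-] = 0.002165/0.05542 = 0.03906 M, so pOH = 1.41 and pH = 14.00 - 1.41 = 12.59.

12.59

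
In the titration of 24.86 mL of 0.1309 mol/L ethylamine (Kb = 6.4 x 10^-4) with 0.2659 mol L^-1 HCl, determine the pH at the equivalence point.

5.93

n(C2H5NH2) = 0.1309 x 0.02486 = 0.003254 mol; V(HCl) at equivalence = 0.003254/0.2659 = 0.01224 L.
At equivalence the base is fully converted to C2H5NH3+; total volume = 0.03710 L, so [C2H5NH3+] = 0.003254/0.03710 = 0.08772 M.
Ka(C2H5NH3+) = Kw/Kb = 1.0e-14 / 6.4 x 10^-4 = 1.56e-11.
[H^+] = sqrt(Ka x [C2H5NH3+]) = sqrt(1.56e-11 x 0.08772) = 1.17e-6 M.
pH = -log(1.17e-6) = 5.93.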